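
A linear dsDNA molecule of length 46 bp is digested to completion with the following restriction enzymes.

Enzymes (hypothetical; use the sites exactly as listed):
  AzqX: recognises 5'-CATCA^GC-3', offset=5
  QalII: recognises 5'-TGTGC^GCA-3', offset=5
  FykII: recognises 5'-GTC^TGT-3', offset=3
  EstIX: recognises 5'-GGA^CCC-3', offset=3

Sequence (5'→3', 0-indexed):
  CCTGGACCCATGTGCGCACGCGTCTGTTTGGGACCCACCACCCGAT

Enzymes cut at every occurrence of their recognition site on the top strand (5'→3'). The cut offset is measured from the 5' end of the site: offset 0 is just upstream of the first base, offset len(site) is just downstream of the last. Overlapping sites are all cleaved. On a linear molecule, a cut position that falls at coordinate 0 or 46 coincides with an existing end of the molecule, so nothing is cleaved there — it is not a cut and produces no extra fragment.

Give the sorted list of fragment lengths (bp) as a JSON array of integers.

[6,9,9,9,13]

Per-enzyme occurrences:
  AzqX (CATCAGC, off=5): no sites
  QalII TGTGCGCA/5: at [10] ⇒ [15]
  FykII GTCTGT/3: at [21] ⇒ [24]
  EstIX GGACCC/3: at [3, 30] ⇒ [6, 33]

Pooled cuts: [6, 15, 24, 33]

Fragment lengths:
  [0,6): 6 bp
  [6,15): 9 bp
  [15,24): 9 bp
  [24,33): 9 bp
  [33,46): 13 bp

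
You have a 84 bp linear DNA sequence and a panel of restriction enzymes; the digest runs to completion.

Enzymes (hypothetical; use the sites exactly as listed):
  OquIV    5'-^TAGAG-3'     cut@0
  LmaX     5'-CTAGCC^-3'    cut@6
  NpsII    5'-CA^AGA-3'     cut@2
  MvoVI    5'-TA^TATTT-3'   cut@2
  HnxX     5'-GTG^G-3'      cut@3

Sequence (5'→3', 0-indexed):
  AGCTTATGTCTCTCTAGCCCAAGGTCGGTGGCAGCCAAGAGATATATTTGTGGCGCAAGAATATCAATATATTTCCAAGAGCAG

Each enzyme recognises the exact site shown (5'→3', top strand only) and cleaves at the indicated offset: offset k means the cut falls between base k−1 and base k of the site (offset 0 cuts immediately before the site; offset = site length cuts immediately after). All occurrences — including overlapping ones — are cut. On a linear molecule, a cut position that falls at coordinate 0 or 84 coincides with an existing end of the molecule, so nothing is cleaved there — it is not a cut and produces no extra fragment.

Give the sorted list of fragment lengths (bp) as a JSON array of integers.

[5,7,7,7,8,8,11,12,19]

Scan for sites:
  OquIV (TAGAG, off=0): no sites
  LmaX CTAGCC/6: at [13] ⇒ [19]
  NpsII CAAGA/2: at [35, 55, 75] ⇒ [37, 57, 77]
  MvoVI TATATTT/2: at [42, 67] ⇒ [44, 69]
  HnxX GTGG/3: at [27, 49] ⇒ [30, 52]

Pooled cuts: [19, 30, 37, 44, 52, 57, 69, 77]

Fragments:
  [0,19): 19 bp
  [19,30): 11 bp
  [30,37): 7 bp
  [37,44): 7 bp
  [44,52): 8 bp
  [52,57): 5 bp
  [57,69): 12 bp
  [69,77): 8 bp
  [77,84): 7 bp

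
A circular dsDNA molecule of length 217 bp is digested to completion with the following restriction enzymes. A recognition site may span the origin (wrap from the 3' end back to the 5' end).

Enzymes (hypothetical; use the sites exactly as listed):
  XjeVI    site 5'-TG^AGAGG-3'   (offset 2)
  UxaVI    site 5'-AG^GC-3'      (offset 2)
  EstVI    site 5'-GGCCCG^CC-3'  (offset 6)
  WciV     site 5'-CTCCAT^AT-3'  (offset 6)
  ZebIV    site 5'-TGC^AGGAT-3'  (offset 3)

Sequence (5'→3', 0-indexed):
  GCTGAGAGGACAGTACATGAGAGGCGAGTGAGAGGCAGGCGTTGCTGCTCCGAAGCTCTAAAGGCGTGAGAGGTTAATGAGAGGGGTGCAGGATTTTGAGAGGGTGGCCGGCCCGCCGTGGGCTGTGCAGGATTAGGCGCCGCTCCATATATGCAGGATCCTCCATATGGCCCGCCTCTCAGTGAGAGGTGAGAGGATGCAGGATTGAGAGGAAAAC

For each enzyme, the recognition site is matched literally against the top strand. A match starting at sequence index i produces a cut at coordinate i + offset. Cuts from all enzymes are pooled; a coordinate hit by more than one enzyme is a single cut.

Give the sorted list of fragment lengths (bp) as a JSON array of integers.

Site scan:
  XjeVI (TGAGAGG, off=2): starts [2, 17, 28, 66, 77, 96, 182, 189, 205] → cuts [4, 19, 30, 68, 79, 98, 184, 191, 207]
  UxaVI (AGGC, off=2): starts [21, 32, 36, 61, 134] → cuts [23, 34, 38, 63, 136]
  EstVI (GGCCCGCC, off=6): starts [109, 168] → cuts [115, 174]
  WciV (CTCCATAT, off=6): starts [142, 160] → cuts [148, 166]
  ZebIV (TGCAGGAT, off=3): starts [86, 125, 151, 197] → cuts [89, 128, 154, 200]

All cut coordinates (distinct, sorted): [4, 19, 23, 30, 34, 38, 63, 68, 79, 89, 98, 115, 128, 136, 148, 154, 166, 174, 184, 191, 200, 207]

Fragments:
  4→19: 15 bp
  19→23: 4 bp
  23→30: 7 bp
  30→34: 4 bp
  34→38: 4 bp
  38→63: 25 bp
  63→68: 5 bp
  68→79: 11 bp
  79→89: 10 bp
  89→98: 9 bp
  98→115: 17 bp
  115→128: 13 bp
  128→136: 8 bp
  136→148: 12 bp
  148→154: 6 bp
  154→166: 12 bp
  166→174: 8 bp
  174→184: 10 bp
  184→191: 7 bp
  191→200: 9 bp
  200→207: 7 bp
  207→4 (wrap): 217-207+4 = 14 bp

[4,4,4,5,6,7,7,7,8,8,9,9,10,10,11,12,12,13,14,15,17,25]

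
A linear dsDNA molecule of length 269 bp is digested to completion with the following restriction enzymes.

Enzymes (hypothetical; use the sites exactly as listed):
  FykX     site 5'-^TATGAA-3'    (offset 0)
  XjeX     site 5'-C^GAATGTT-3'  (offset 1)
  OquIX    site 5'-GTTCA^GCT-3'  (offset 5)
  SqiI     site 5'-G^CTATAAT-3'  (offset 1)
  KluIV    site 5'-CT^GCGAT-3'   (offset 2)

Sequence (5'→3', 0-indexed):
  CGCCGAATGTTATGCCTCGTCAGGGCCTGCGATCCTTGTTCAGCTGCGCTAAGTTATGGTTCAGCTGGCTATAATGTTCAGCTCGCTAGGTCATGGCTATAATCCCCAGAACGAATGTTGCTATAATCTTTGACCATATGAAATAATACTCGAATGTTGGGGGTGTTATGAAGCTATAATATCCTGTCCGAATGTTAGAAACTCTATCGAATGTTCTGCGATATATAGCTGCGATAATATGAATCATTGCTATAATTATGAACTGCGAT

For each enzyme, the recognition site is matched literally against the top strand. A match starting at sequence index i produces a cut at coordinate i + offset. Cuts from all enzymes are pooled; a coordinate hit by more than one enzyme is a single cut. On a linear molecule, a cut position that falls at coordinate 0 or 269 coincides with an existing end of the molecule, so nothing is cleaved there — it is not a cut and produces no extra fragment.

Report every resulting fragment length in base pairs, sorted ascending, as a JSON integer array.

[4,5,5,7,7,7,8,8,9,12,12,13,14,15,15,16,16,16,16,19,21,24]

Site scan:
  FykX TATGAA/0: at [136, 166, 237, 256] ⇒ [136, 166, 237, 256]
  XjeX CGAATGTT/1: at [3, 111, 150, 188, 207] ⇒ [4, 112, 151, 189, 208]
  OquIX GTTCAGCT/5: at [37, 58, 75] ⇒ [42, 63, 80]
  SqiI GCTATAAT/1: at [67, 95, 119, 172, 248] ⇒ [68, 96, 120, 173, 249]
  KluIV CTGCGAT/2: at [26, 215, 228, 262] ⇒ [28, 217, 230, 264]

Pooled cuts: [4, 28, 42, 63, 68, 80, 96, 112, 120, 136, 151, 166, 173, 189, 208, 217, 230, 237, 249, 256, 264]

Fragment lengths:
  [0,4): 4 bp
  [4,28): 24 bp
  [28,42): 14 bp
  [42,63): 21 bp
  [63,68): 5 bp
  [68,80): 12 bp
  [80,96): 16 bp
  [96,112): 16 bp
  [112,120): 8 bp
  [120,136): 16 bp
  [136,151): 15 bp
  [151,166): 15 bp
  [166,173): 7 bp
  [173,189): 16 bp
  [189,208): 19 bp
  [208,217): 9 bp
  [217,230): 13 bp
  [230,237): 7 bp
  [237,249): 12 bp
  [249,256): 7 bp
  [256,264): 8 bp
  [264,269): 5 bp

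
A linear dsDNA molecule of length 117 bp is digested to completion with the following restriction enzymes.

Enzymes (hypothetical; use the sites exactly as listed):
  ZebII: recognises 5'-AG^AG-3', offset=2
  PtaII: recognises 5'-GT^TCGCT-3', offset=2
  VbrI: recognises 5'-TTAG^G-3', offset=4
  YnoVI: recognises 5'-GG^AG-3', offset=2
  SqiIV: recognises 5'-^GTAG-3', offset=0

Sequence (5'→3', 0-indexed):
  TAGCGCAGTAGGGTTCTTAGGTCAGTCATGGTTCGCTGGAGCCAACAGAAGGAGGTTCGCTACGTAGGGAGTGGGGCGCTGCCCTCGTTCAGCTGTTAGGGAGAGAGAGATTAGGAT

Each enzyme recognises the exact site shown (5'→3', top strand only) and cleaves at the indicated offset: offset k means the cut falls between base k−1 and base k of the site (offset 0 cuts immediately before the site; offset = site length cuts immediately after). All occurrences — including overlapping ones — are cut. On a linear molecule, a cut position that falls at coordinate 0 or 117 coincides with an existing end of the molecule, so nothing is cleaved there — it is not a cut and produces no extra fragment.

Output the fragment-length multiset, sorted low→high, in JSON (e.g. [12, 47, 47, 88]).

Per-enzyme occurrences:
  ZebII AGAG/2: at [101, 103, 105] ⇒ [103, 105, 107]
  PtaII GTTCGCT/2: at [30, 54] ⇒ [32, 56]
  VbrI TTAGG/4: at [16, 95, 110] ⇒ [20, 99, 114]
  YnoVI GGAG/2: at [37, 50, 67, 99] ⇒ [39, 52, 69, 101]
  SqiIV GTAG/0: at [7, 63] ⇒ [7, 63]

Pooled cuts: [7, 20, 32, 39, 52, 56, 63, 69, 99, 101, 103, 105, 107, 114]

Fragments:
  [0,7): 7 bp
  [7,20): 13 bp
  [20,32): 12 bp
  [32,39): 7 bp
  [39,52): 13 bp
  [52,56): 4 bp
  [56,63): 7 bp
  [63,69): 6 bp
  [69,99): 30 bp
  [99,101): 2 bp
  [101,103): 2 bp
  [103,105): 2 bp
  [105,107): 2 bp
  [107,114): 7 bp
  [114,117): 3 bp

[2,2,2,2,3,4,6,7,7,7,7,12,13,13,30]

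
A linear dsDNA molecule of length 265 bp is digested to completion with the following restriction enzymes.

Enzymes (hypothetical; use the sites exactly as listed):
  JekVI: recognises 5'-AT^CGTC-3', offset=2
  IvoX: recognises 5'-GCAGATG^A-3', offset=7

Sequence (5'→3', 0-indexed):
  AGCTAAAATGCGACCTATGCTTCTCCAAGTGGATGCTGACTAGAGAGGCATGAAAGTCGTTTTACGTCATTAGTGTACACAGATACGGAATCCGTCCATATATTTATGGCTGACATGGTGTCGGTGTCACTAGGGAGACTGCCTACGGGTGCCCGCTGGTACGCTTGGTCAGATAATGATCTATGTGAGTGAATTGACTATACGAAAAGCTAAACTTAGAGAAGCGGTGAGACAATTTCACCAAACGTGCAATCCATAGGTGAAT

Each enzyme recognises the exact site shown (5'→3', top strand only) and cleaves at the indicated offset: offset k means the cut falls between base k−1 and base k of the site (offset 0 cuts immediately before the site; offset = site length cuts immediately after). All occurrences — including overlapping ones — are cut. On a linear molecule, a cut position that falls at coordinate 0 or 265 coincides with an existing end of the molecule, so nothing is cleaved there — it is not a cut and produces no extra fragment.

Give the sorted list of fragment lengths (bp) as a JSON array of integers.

Site scan:
  JekVI (ATCGTC, off=2): no sites
  IvoX (GCAGATGA, off=7): no sites

Pooled cuts: ∅

Fragments:
  no cuts → one linear fragment of 265 bp

[265]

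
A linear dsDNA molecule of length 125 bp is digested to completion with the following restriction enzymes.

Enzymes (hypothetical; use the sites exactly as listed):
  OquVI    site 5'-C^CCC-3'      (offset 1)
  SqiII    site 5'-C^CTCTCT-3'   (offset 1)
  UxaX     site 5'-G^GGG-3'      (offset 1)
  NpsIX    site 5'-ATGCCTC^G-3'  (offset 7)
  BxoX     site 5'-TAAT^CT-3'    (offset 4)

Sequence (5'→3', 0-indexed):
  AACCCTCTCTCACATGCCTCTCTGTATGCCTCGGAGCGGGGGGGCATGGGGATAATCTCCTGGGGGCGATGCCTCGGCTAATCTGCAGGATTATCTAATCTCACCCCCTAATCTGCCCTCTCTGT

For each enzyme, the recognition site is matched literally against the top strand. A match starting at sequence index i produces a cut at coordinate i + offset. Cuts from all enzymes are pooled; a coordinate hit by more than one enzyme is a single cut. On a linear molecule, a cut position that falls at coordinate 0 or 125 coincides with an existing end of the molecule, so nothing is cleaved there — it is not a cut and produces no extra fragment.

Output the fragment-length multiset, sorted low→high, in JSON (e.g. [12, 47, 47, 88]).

[1,1,1,1,1,4,5,5,6,6,7,7,7,8,8,12,13,15,17]

Site scan:
  OquVI (CCCC, off=1): starts [103, 104] → cuts [104, 105]
  SqiII (CCTCTCT, off=1): starts [3, 16, 116] → cuts [4, 17, 117]
  UxaX (GGGG, off=1): starts [37, 38, 39, 40, 47, 61, 62] → cuts [38, 39, 40, 41, 48, 62, 63]
  NpsIX (ATGCCTCG, off=7): starts [25, 68] → cuts [32, 75]
  BxoX (TAATCT, off=4): starts [52, 78, 95, 108] → cuts [56, 82, 99, 112]

Pooled cuts: [4, 17, 32, 38, 39, 40, 41, 48, 56, 62, 63, 75, 82, 99, 104, 105, 112, 117]

Fragments:
  [0,4): 4 bp
  [4,17): 13 bp
  [17,32): 15 bp
  [32,38): 6 bp
  [38,39): 1 bp
  [39,40): 1 bp
  [40,41): 1 bp
  [41,48): 7 bp
  [48,56): 8 bp
  [56,62): 6 bp
  [62,63): 1 bp
  [63,75): 12 bp
  [75,82): 7 bp
  [82,99): 17 bp
  [99,104): 5 bp
  [104,105): 1 bp
  [105,112): 7 bp
  [112,117): 5 bp
  [117,125): 8 bp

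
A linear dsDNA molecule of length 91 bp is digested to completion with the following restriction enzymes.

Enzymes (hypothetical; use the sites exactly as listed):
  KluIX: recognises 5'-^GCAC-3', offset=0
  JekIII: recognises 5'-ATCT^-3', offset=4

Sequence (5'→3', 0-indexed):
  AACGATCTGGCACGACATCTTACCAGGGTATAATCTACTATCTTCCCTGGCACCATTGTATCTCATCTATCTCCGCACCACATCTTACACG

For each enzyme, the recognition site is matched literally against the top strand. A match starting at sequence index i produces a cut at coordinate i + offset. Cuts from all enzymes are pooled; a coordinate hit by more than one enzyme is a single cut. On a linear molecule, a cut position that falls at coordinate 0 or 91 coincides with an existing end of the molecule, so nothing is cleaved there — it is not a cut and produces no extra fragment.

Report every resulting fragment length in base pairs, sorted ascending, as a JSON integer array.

[1,2,4,5,6,6,7,8,11,11,14,16]

Site scan:
  KluIX GCAC/0: at [9, 49, 74] ⇒ [9, 49, 74]
  JekIII ATCT/4: at [4, 16, 32, 39, 59, 64, 68, 81] ⇒ [8, 20, 36, 43, 63, 68, 72, 85]

All cut coordinates (distinct, sorted): [8, 9, 20, 36, 43, 49, 63, 68, 72, 74, 85]

Fragments:
  [0,8): 8 bp
  [8,9): 1 bp
  [9,20): 11 bp
  [20,36): 16 bp
  [36,43): 7 bp
  [43,49): 6 bp
  [49,63): 14 bp
  [63,68): 5 bp
  [68,72): 4 bp
  [72,74): 2 bp
  [74,85): 11 bp
  [85,91): 6 bp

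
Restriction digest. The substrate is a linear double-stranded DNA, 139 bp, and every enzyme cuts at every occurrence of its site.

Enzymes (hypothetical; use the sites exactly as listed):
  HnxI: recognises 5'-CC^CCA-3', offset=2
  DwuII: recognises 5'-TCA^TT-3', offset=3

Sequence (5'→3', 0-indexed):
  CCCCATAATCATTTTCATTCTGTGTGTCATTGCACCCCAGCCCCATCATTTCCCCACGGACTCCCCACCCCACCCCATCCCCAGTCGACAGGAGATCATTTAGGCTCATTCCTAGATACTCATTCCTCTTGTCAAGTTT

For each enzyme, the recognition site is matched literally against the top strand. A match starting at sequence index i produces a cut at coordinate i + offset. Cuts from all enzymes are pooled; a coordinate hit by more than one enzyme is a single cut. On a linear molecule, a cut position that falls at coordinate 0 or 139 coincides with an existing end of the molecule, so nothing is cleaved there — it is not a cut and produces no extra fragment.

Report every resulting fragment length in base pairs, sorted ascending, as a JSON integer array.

Per-enzyme occurrences:
  HnxI CCCCA/2: at [0, 34, 40, 51, 62, 67, 72, 78] ⇒ [2, 36, 42, 53, 64, 69, 74, 80]
  DwuII TCATT/3: at [8, 14, 26, 45, 95, 105, 119] ⇒ [11, 17, 29, 48, 98, 108, 122]

All cut coordinates (distinct, sorted): [2, 11, 17, 29, 36, 42, 48, 53, 64, 69, 74, 80, 98, 108, 122]

Fragments:
  [0,2): 2 bp
  [2,11): 9 bp
  [11,17): 6 bp
  [17,29): 12 bp
  [29,36): 7 bp
  [36,42): 6 bp
  [42,48): 6 bp
  [48,53): 5 bp
  [53,64): 11 bp
  [64,69): 5 bp
  [69,74): 5 bp
  [74,80): 6 bp
  [80,98): 18 bp
  [98,108): 10 bp
  [108,122): 14 bp
  [122,139): 17 bp

[2,5,5,5,6,6,6,6,7,9,10,11,12,14,17,18]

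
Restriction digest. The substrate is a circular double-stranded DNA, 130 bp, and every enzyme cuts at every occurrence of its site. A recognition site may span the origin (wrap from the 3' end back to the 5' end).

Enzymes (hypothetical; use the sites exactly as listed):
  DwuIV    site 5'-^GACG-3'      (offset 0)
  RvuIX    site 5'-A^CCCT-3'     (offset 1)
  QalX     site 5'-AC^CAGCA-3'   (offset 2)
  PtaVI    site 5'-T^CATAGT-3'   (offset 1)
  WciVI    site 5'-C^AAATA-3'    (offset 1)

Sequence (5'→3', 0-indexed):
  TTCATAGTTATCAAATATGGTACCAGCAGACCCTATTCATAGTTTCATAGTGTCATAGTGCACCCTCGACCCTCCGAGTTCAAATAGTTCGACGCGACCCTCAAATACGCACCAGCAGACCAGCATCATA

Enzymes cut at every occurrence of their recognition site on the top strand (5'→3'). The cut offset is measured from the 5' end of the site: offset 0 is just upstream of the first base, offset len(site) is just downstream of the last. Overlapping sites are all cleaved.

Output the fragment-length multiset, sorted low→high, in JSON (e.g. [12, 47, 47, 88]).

Site scan:
  DwuIV GACG/0: at [90] ⇒ [90]
  RvuIX ACCCT/1: at [29, 61, 68, 96] ⇒ [30, 62, 69, 97]
  QalX ACCAGCA/2: at [21, 110, 118] ⇒ [23, 112, 120]
  PtaVI TCATAGT/1: at [1, 36, 44, 52] ⇒ [2, 37, 45, 53]
  WciVI CAAATA/1: at [11, 80, 101] ⇒ [12, 81, 102]

Pooled cuts: [2, 12, 23, 30, 37, 45, 53, 62, 69, 81, 90, 97, 102, 112, 120]

Fragments:
  2→12: 10 bp
  12→23: 11 bp
  23→30: 7 bp
  30→37: 7 bp
  37→45: 8 bp
  45→53: 8 bp
  53→62: 9 bp
  62→69: 7 bp
  69→81: 12 bp
  81→90: 9 bp
  90→97: 7 bp
  97→102: 5 bp
  102→112: 10 bp
  112→120: 8 bp
  120→2 (wrap): 130-120+2 = 12 bp

[5,7,7,7,7,8,8,8,9,9,10,10,11,12,12]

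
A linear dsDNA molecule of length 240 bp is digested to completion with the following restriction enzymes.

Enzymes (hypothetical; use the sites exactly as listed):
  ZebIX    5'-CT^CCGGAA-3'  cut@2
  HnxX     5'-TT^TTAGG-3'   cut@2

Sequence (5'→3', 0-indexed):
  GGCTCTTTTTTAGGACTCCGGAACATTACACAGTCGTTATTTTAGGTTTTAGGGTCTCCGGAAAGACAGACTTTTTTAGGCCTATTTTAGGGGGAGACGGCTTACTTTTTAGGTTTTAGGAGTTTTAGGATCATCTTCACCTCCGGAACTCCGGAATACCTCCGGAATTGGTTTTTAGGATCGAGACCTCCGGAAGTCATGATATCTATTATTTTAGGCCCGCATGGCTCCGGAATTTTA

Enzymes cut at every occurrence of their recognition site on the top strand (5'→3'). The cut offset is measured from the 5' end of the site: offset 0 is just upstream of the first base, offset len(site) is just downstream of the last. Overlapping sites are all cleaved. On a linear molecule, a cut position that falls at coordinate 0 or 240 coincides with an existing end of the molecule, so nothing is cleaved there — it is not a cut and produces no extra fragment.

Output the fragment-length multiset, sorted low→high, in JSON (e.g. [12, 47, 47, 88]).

Scan for sites:
  ZebIX CTCCGGAA/2: at [15, 55, 140, 148, 159, 187, 227] ⇒ [17, 57, 142, 150, 161, 189, 229]
  HnxX TTTTAGG/2: at [7, 39, 46, 73, 84, 106, 113, 122, 172, 211] ⇒ [9, 41, 48, 75, 86, 108, 115, 124, 174, 213]

All cut coordinates (distinct, sorted): [9, 17, 41, 48, 57, 75, 86, 108, 115, 124, 142, 150, 161, 174, 189, 213, 229]

Fragment lengths:
  [0,9): 9 bp
  [9,17): 8 bp
  [17,41): 24 bp
  [41,48): 7 bp
  [48,57): 9 bp
  [57,75): 18 bp
  [75,86): 11 bp
  [86,108): 22 bp
  [108,115): 7 bp
  [115,124): 9 bp
  [124,142): 18 bp
  [142,150): 8 bp
  [150,161): 11 bp
  [161,174): 13 bp
  [174,189): 15 bp
  [189,213): 24 bp
  [213,229): 16 bp
  [229,240): 11 bp

[7,7,8,8,9,9,9,11,11,11,13,15,16,18,18,22,24,24]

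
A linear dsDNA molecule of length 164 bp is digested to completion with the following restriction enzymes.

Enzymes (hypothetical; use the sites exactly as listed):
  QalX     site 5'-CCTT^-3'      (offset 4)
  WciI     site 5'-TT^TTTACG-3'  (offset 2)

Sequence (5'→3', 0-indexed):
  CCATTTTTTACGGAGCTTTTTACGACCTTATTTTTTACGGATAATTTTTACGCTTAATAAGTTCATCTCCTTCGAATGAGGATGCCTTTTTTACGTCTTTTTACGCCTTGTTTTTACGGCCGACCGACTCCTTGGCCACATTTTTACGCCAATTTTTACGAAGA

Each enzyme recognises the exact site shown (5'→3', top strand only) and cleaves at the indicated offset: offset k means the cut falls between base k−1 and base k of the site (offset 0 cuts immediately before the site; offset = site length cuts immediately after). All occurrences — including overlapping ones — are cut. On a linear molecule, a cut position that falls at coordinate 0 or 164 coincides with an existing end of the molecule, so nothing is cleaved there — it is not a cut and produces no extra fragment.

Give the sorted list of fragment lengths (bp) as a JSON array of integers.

[1,3,4,6,9,10,10,10,11,12,12,13,16,21,26]

Scan for sites:
  QalX (CCTT, off=4): starts [25, 68, 84, 105, 129] → cuts [29, 72, 88, 109, 133]
  WciI (TTTTTACG, off=2): starts [4, 16, 31, 44, 87, 97, 110, 140, 152] → cuts [6, 18, 33, 46, 89, 99, 112, 142, 154]

Pooled cuts: [6, 18, 29, 33, 46, 72, 88, 89, 99, 109, 112, 133, 142, 154]

Fragments:
  [0,6): 6 bp
  [6,18): 12 bp
  [18,29): 11 bp
  [29,33): 4 bp
  [33,46): 13 bp
  [46,72): 26 bp
  [72,88): 16 bp
  [88,89): 1 bp
  [89,99): 10 bp
  [99,109): 10 bp
  [109,112): 3 bp
  [112,133): 21 bp
  [133,142): 9 bp
  [142,154): 12 bp
  [154,164): 10 bp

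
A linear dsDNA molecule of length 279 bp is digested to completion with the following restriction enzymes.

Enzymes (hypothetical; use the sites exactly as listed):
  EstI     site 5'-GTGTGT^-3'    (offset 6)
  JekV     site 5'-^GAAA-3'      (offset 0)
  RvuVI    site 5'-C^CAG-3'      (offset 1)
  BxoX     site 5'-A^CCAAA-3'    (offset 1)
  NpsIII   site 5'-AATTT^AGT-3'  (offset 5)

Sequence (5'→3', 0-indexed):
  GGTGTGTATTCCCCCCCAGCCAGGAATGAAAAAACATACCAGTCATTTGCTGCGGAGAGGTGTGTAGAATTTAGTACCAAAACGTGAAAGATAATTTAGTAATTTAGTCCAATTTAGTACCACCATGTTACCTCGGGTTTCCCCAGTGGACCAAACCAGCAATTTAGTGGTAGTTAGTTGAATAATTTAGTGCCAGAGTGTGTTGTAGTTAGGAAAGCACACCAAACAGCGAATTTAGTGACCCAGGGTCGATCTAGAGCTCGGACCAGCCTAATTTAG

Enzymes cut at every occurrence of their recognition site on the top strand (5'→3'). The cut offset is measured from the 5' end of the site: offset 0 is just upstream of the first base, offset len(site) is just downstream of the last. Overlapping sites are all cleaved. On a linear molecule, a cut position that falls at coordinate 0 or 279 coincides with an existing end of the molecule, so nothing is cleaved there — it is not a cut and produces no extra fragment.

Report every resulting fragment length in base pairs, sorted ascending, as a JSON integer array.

[4,4,5,6,7,7,7,7,7,8,9,9,9,9,9,10,10,12,12,13,15,23,23,26,28]

Scan for sites:
  EstI (GTGTGT, off=6): starts [1, 59, 197] → cuts [7, 65, 203]
  JekV (GAAA, off=0): starts [27, 85, 212] → cuts [27, 85, 212]
  RvuVI (CCAG, off=1): starts [15, 19, 38, 142, 155, 192, 242, 265] → cuts [16, 20, 39, 143, 156, 193, 243, 266]
  BxoX (ACCAAA, off=1): starts [75, 149, 220] → cuts [76, 150, 221]
  NpsIII (AATTTAGT, off=5): starts [67, 92, 100, 110, 160, 183, 231] → cuts [72, 97, 105, 115, 165, 188, 236]

Pooled cuts: [7, 16, 20, 27, 39, 65, 72, 76, 85, 97, 105, 115, 143, 150, 156, 165, 188, 193, 203, 212, 221, 236, 243, 266]

Fragment lengths:
  [0,7): 7 bp
  [7,16): 9 bp
  [16,20): 4 bp
  [20,27): 7 bp
  [27,39): 12 bp
  [39,65): 26 bp
  [65,72): 7 bp
  [72,76): 4 bp
  [76,85): 9 bp
  [85,97): 12 bp
  [97,105): 8 bp
  [105,115): 10 bp
  [115,143): 28 bp
  [143,150): 7 bp
  [150,156): 6 bp
  [156,165): 9 bp
  [165,188): 23 bp
  [188,193): 5 bp
  [193,203): 10 bp
  [203,212): 9 bp
  [212,221): 9 bp
  [221,236): 15 bp
  [236,243): 7 bp
  [243,266): 23 bp
  [266,279): 13 bp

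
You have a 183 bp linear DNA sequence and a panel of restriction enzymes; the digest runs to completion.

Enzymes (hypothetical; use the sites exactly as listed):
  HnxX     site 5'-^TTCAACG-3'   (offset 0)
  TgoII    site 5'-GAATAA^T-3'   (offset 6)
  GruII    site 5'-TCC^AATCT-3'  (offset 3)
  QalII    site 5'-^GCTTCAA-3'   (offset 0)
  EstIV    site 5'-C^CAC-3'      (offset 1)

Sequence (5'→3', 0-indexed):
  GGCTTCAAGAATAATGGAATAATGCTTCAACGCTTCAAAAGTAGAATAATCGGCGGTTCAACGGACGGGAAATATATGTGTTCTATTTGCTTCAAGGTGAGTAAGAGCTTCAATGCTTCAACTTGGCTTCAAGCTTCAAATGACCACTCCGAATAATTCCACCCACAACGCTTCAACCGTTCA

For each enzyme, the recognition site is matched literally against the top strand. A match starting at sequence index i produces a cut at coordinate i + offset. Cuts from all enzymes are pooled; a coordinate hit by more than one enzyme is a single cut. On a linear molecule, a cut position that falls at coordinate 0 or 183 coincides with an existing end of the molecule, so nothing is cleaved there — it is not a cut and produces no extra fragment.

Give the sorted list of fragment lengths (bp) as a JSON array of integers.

Scan for sites:
  HnxX (TTCAACG, off=0): starts [25, 56] → cuts [25, 56]
  TgoII (GAATAAT, off=6): starts [8, 16, 43, 150] → cuts [14, 22, 49, 156]
  GruII (TCCAATCT, off=3): no sites
  QalII (GCTTCAA, off=0): starts [1, 23, 31, 88, 106, 114, 125, 132, 169] → cuts [1, 23, 31, 88, 106, 114, 125, 132, 169]
  EstIV (CCAC, off=1): starts [143, 158, 162] → cuts [144, 159, 163]

All cut coordinates (distinct, sorted): [1, 14, 22, 23, 25, 31, 49, 56, 88, 106, 114, 125, 132, 144, 156, 159, 163, 169]

Fragments:
  [0,1): 1 bp
  [1,14): 13 bp
  [14,22): 8 bp
  [22,23): 1 bp
  [23,25): 2 bp
  [25,31): 6 bp
  [31,49): 18 bp
  [49,56): 7 bp
  [56,88): 32 bp
  [88,106): 18 bp
  [106,114): 8 bp
  [114,125): 11 bp
  [125,132): 7 bp
  [132,144): 12 bp
  [144,156): 12 bp
  [156,159): 3 bp
  [159,163): 4 bp
  [163,169): 6 bp
  [169,183): 14 bp

[1,1,2,3,4,6,6,7,7,8,8,11,12,12,13,14,18,18,32]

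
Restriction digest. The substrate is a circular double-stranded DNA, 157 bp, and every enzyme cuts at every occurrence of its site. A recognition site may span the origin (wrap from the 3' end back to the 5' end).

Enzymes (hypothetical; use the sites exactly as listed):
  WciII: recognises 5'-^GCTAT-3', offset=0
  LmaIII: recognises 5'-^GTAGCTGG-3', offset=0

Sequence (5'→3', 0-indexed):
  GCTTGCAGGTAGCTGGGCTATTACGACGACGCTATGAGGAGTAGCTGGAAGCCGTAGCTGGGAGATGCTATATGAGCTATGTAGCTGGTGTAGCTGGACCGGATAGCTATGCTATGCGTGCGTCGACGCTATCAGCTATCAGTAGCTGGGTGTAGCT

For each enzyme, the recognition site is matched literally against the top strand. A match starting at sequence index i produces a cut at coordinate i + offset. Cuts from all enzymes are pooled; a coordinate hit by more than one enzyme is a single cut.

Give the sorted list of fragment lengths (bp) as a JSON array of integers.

[5,5,7,7,8,9,9,10,13,13,14,16,17,24]

Scan for sites:
  WciII GCTAT/0: at [16, 30, 66, 75, 105, 110, 127, 134] ⇒ [16, 30, 66, 75, 105, 110, 127, 134]
  LmaIII GTAGCTGG/0: at [8, 40, 53, 80, 89, 141] ⇒ [8, 40, 53, 80, 89, 141]

Pooled cuts: [8, 16, 30, 40, 53, 66, 75, 80, 89, 105, 110, 127, 134, 141]

Fragments:
  8→16: 8 bp
  16→30: 14 bp
  30→40: 10 bp
  40→53: 13 bp
  53→66: 13 bp
  66→75: 9 bp
  75→80: 5 bp
  80→89: 9 bp
  89→105: 16 bp
  105→110: 5 bp
  110→127: 17 bp
  127→134: 7 bp
  134→141: 7 bp
  141→8 (wrap): 157-141+8 = 24 bp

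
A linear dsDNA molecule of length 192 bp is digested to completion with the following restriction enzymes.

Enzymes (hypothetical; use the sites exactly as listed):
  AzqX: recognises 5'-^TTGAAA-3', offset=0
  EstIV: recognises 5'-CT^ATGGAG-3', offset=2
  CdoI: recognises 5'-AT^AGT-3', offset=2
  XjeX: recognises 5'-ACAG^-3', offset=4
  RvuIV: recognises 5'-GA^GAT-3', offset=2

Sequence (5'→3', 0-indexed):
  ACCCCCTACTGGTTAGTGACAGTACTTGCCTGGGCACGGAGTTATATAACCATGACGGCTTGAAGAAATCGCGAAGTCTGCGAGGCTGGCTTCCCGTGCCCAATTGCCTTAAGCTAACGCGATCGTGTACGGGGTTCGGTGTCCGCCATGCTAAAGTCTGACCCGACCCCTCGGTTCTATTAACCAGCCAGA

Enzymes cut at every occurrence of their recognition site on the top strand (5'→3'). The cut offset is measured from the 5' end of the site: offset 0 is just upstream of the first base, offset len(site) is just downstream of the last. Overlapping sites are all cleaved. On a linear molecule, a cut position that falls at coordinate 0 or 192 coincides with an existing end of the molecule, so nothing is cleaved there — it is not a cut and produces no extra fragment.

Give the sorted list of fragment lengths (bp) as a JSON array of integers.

[22,170]

Scan for sites:
  AzqX (TTGAAA, off=0): no sites
  EstIV (CTATGGAG, off=2): no sites
  CdoI (ATAGT, off=2): no sites
  XjeX (ACAG, off=4): starts [18] → cuts [22]
  RvuIV (GAGAT, off=2): no sites

Pooled cuts: [22]

Fragments:
  [0,22): 22 bp
  [22,192): 170 bp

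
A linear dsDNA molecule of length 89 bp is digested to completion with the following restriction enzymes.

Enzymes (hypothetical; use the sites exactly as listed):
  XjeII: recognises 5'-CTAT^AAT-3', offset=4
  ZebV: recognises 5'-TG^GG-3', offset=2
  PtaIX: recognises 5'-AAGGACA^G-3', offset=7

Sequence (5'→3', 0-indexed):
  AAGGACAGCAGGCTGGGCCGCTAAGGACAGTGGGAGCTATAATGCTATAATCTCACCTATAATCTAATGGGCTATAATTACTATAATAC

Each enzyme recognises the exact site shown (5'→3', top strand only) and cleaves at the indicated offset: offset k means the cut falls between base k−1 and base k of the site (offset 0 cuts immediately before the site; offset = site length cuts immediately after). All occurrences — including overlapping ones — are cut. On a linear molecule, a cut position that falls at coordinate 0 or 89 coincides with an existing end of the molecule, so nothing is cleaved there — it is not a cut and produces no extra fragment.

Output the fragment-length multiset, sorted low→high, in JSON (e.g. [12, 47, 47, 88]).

Site scan:
  XjeII (CTATAAT, off=4): starts [36, 44, 56, 71, 80] → cuts [40, 48, 60, 75, 84]
  ZebV (TGGG, off=2): starts [13, 30, 67] → cuts [15, 32, 69]
  PtaIX (AAGGACAG, off=7): starts [0, 22] → cuts [7, 29]

Pooled cuts: [7, 15, 29, 32, 40, 48, 60, 69, 75, 84]

Fragments:
  [0,7): 7 bp
  [7,15): 8 bp
  [15,29): 14 bp
  [29,32): 3 bp
  [32,40): 8 bp
  [40,48): 8 bp
  [48,60): 12 bp
  [60,69): 9 bp
  [69,75): 6 bp
  [75,84): 9 bp
  [84,89): 5 bp

[3,5,6,7,8,8,8,9,9,12,14]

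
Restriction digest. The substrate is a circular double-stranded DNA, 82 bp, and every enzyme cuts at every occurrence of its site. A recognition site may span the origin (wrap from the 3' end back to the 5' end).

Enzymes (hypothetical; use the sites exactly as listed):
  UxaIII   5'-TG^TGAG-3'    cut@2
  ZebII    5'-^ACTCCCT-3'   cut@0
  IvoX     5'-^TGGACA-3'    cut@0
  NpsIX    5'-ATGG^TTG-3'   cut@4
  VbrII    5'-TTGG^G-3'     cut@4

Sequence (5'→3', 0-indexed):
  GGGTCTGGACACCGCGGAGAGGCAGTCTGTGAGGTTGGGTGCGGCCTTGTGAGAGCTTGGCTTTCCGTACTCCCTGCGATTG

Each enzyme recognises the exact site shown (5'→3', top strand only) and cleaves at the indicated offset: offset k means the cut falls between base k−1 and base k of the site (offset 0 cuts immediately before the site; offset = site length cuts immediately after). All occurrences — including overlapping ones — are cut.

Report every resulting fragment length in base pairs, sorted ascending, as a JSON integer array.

Per-enzyme occurrences:
  UxaIII TGTGAG/2: at [27, 47] ⇒ [29, 49]
  ZebII ACTCCCT/0: at [68] ⇒ [68]
  IvoX TGGACA/0: at [5] ⇒ [5]
  NpsIX (ATGGTTG, off=4): no sites
  VbrII TTGGG/4: at [34, 79] ⇒ [1, 38]

All cut coordinates (distinct, sorted): [1, 5, 29, 38, 49, 68]

Fragment lengths:
  1→5: 4 bp
  5→29: 24 bp
  29→38: 9 bp
  38→49: 11 bp
  49→68: 19 bp
  68→1 (wrap): 82-68+1 = 15 bp

[4,9,11,15,19,24]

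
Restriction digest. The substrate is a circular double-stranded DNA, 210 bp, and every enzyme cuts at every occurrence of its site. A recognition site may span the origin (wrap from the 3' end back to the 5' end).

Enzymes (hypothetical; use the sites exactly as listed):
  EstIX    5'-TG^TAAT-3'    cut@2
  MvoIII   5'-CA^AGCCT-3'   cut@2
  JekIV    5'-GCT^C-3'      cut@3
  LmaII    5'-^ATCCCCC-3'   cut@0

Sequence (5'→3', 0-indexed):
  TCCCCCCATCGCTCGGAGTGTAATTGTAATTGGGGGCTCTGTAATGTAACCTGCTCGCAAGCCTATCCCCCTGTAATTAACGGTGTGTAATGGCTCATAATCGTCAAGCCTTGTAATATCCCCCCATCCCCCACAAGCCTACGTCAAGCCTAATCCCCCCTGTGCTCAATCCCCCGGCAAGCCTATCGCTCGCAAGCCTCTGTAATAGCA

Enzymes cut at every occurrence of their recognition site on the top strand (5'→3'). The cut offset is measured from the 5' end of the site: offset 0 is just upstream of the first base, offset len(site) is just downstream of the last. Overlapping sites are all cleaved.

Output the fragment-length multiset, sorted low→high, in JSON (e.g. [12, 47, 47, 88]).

[2,3,4,4,4,5,6,6,7,7,7,8,8,8,9,10,11,11,11,11,12,14,14,14,14]

Per-enzyme occurrences:
  EstIX (TGTAAT, off=2): starts [18, 24, 39, 71, 85, 111, 200] → cuts [20, 26, 41, 73, 87, 113, 202]
  MvoIII (CAAGCCT, off=2): starts [57, 104, 133, 144, 177, 192] → cuts [59, 106, 135, 146, 179, 194]
  JekIV (GCTC, off=3): starts [10, 35, 52, 92, 163, 187] → cuts [13, 38, 55, 95, 166, 190]
  LmaII (ATCCCCC, off=0): starts [64, 117, 125, 152, 168, 209] → cuts [64, 117, 125, 152, 168, 209]

All cut coordinates (distinct, sorted): [13, 20, 26, 38, 41, 55, 59, 64, 73, 87, 95, 106, 113, 117, 125, 135, 146, 152, 166, 168, 179, 190, 194, 202, 209]

Fragments:
  13→20: 7 bp
  20→26: 6 bp
  26→38: 12 bp
  38→41: 3 bp
  41→55: 14 bp
  55→59: 4 bp
  59→64: 5 bp
  64→73: 9 bp
  73→87: 14 bp
  87→95: 8 bp
  95→106: 11 bp
  106→113: 7 bp
  113→117: 4 bp
  117→125: 8 bp
  125→135: 10 bp
  135→146: 11 bp
  146→152: 6 bp
  152→166: 14 bp
  166→168: 2 bp
  168→179: 11 bp
  179→190: 11 bp
  190→194: 4 bp
  194→202: 8 bp
  202→209: 7 bp
  209→13 (wrap): 210-209+13 = 14 bp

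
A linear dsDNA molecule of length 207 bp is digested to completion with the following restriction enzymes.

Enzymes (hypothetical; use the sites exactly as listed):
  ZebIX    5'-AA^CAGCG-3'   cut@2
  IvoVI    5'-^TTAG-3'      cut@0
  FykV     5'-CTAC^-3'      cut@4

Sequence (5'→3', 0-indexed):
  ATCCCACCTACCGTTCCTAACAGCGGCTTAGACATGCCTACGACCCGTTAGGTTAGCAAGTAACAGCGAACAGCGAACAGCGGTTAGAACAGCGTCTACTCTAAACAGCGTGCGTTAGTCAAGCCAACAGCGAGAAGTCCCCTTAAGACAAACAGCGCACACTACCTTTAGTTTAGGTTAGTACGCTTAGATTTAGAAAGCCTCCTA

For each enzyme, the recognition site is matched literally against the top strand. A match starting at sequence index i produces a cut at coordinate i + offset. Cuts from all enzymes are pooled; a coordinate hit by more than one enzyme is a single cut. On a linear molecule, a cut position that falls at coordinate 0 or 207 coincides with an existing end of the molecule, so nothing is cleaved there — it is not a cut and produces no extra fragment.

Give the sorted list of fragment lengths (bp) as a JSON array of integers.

[2,5,5,5,6,6,6,6,6,7,7,7,9,9,9,10,11,11,13,13,14,15,25]

Per-enzyme occurrences:
  ZebIX AACAGCG/2: at [18, 61, 68, 75, 87, 103, 125, 150] ⇒ [20, 63, 70, 77, 89, 105, 127, 152]
  IvoVI TTAG/0: at [27, 47, 52, 83, 114, 167, 172, 177, 186, 192] ⇒ [27, 47, 52, 83, 114, 167, 172, 177, 186, 192]
  FykV CTAC/4: at [7, 37, 95, 161] ⇒ [11, 41, 99, 165]

All cut coordinates (distinct, sorted): [11, 20, 27, 41, 47, 52, 63, 70, 77, 83, 89, 99, 105, 114, 127, 152, 165, 167, 172, 177, 186, 192]

Fragment lengths:
  [0,11): 11 bp
  [11,20): 9 bp
  [20,27): 7 bp
  [27,41): 14 bp
  [41,47): 6 bp
  [47,52): 5 bp
  [52,63): 11 bp
  [63,70): 7 bp
  [70,77): 7 bp
  [77,83): 6 bp
  [83,89): 6 bp
  [89,99): 10 bp
  [99,105): 6 bp
  [105,114): 9 bp
  [114,127): 13 bp
  [127,152): 25 bp
  [152,165): 13 bp
  [165,167): 2 bp
  [167,172): 5 bp
  [172,177): 5 bp
  [177,186): 9 bp
  [186,192): 6 bp
  [192,207): 15 bp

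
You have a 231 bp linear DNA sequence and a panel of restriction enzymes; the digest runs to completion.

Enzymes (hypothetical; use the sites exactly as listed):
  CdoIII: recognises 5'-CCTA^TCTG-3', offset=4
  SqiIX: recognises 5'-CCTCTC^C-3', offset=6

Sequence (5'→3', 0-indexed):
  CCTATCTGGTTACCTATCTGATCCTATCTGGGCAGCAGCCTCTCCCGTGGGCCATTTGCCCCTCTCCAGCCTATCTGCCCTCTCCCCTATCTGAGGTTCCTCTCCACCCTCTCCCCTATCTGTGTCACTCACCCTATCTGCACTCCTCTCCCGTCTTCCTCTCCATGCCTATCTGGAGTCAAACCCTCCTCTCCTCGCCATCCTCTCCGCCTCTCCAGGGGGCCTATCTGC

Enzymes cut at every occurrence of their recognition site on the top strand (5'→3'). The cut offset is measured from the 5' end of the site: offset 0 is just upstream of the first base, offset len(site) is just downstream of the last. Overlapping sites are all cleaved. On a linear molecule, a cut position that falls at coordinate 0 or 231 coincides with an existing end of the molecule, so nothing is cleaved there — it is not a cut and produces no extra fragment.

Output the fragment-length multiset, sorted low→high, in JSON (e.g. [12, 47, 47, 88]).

[4,5,5,5,7,8,8,9,10,11,11,12,13,14,14,15,18,18,22,22]

Per-enzyme occurrences:
  CdoIII CCTATCTG/4: at [0, 12, 22, 69, 85, 114, 132, 167, 222] ⇒ [4, 16, 26, 73, 89, 118, 136, 171, 226]
  SqiIX CCTCTCC/6: at [38, 60, 78, 98, 107, 144, 157, 187, 201, 209] ⇒ [44, 66, 84, 104, 113, 150, 163, 193, 207, 215]

Pooled cuts: [4, 16, 26, 44, 66, 73, 84, 89, 104, 113, 118, 136, 150, 163, 171, 193, 207, 215, 226]

Fragments:
  [0,4): 4 bp
  [4,16): 12 bp
  [16,26): 10 bp
  [26,44): 18 bp
  [44,66): 22 bp
  [66,73): 7 bp
  [73,84): 11 bp
  [84,89): 5 bp
  [89,104): 15 bp
  [104,113): 9 bp
  [113,118): 5 bp
  [118,136): 18 bp
  [136,150): 14 bp
  [150,163): 13 bp
  [163,171): 8 bp
  [171,193): 22 bp
  [193,207): 14 bp
  [207,215): 8 bp
  [215,226): 11 bp
  [226,231): 5 bp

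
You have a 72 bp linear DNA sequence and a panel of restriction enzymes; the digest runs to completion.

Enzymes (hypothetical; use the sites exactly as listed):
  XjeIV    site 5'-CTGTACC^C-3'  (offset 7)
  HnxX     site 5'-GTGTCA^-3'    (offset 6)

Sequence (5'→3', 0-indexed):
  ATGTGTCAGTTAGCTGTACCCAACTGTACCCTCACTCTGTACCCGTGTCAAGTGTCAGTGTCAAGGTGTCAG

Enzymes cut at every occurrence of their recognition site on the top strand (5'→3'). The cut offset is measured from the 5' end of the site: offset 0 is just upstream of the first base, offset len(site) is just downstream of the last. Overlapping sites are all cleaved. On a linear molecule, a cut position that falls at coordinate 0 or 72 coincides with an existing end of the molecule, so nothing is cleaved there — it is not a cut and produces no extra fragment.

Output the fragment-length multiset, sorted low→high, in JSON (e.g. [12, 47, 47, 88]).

[1,6,7,7,8,8,10,12,13]

Site scan:
  XjeIV (CTGTACCC, off=7): starts [13, 23, 36] → cuts [20, 30, 43]
  HnxX (GTGTCA, off=6): starts [2, 44, 51, 57, 65] → cuts [8, 50, 57, 63, 71]

Pooled cuts: [8, 20, 30, 43, 50, 57, 63, 71]

Fragments:
  [0,8): 8 bp
  [8,20): 12 bp
  [20,30): 10 bp
  [30,43): 13 bp
  [43,50): 7 bp
  [50,57): 7 bp
  [57,63): 6 bp
  [63,71): 8 bp
  [71,72): 1 bp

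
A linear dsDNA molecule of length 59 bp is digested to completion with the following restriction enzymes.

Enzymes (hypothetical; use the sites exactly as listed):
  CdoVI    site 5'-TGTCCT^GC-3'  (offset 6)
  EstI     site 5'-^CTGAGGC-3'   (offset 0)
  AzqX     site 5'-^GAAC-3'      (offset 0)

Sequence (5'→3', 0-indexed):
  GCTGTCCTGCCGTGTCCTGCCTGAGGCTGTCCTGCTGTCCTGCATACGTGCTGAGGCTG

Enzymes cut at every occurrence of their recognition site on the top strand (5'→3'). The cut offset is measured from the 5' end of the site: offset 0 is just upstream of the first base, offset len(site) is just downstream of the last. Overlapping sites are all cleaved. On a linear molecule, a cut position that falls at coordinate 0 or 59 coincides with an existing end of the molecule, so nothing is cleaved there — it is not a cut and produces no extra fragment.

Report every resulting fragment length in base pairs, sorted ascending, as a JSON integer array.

[2,8,8,9,9,10,13]

Site scan:
  CdoVI TGTCCTGC/6: at [2, 12, 27, 35] ⇒ [8, 18, 33, 41]
  EstI CTGAGGC/0: at [20, 50] ⇒ [20, 50]
  AzqX (GAAC, off=0): no sites

Pooled cuts: [8, 18, 20, 33, 41, 50]

Fragment lengths:
  [0,8): 8 bp
  [8,18): 10 bp
  [18,20): 2 bp
  [20,33): 13 bp
  [33,41): 8 bp
  [41,50): 9 bp
  [50,59): 9 bp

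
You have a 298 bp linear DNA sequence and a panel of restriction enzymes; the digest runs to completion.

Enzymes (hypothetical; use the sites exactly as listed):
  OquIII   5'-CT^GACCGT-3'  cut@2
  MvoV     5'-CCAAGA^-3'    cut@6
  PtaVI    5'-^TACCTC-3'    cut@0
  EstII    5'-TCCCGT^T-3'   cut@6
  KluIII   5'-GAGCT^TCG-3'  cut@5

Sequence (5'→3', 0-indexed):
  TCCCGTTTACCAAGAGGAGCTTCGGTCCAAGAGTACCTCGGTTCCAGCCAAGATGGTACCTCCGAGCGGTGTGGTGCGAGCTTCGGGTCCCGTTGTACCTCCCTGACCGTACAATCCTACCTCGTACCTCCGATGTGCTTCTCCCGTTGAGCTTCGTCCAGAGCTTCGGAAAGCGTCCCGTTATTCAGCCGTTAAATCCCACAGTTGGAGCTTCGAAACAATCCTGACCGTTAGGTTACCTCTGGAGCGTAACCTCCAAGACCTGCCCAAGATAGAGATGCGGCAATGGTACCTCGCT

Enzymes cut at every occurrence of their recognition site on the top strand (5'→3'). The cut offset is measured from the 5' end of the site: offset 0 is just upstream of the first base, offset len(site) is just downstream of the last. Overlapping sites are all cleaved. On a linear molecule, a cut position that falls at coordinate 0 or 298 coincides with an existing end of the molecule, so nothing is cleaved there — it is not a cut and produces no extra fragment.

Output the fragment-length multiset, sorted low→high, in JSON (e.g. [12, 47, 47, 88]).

[1,2,3,6,6,6,7,9,9,9,11,11,11,11,12,13,13,16,17,20,23,25,26,31]

Per-enzyme occurrences:
  OquIII CTGACCGT/2: at [102, 223] ⇒ [104, 225]
  MvoV CCAAGA/6: at [9, 26, 47, 255, 266] ⇒ [15, 32, 53, 261, 272]
  PtaVI TACCTC/0: at [33, 56, 95, 117, 124, 236, 289] ⇒ [33, 56, 95, 117, 124, 236, 289]
  EstII TCCCGTT/6: at [0, 87, 141, 175] ⇒ [6, 93, 147, 181]
  KluIII GAGCTTCG/5: at [16, 77, 148, 160, 207] ⇒ [21, 82, 153, 165, 212]

All cut coordinates (distinct, sorted): [6, 15, 21, 32, 33, 53, 56, 82, 93, 95, 104, 117, 124, 147, 153, 165, 181, 212, 225, 236, 261, 272, 289]

Fragments:
  [0,6): 6 bp
  [6,15): 9 bp
  [15,21): 6 bp
  [21,32): 11 bp
  [32,33): 1 bp
  [33,53): 20 bp
  [53,56): 3 bp
  [56,82): 26 bp
  [82,93): 11 bp
  [93,95): 2 bp
  [95,104): 9 bp
  [104,117): 13 bp
  [117,124): 7 bp
  [124,147): 23 bp
  [147,153): 6 bp
  [153,165): 12 bp
  [165,181): 16 bp
  [181,212): 31 bp
  [212,225): 13 bp
  [225,236): 11 bp
  [236,261): 25 bp
  [261,272): 11 bp
  [272,289): 17 bp
  [289,298): 9 bp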